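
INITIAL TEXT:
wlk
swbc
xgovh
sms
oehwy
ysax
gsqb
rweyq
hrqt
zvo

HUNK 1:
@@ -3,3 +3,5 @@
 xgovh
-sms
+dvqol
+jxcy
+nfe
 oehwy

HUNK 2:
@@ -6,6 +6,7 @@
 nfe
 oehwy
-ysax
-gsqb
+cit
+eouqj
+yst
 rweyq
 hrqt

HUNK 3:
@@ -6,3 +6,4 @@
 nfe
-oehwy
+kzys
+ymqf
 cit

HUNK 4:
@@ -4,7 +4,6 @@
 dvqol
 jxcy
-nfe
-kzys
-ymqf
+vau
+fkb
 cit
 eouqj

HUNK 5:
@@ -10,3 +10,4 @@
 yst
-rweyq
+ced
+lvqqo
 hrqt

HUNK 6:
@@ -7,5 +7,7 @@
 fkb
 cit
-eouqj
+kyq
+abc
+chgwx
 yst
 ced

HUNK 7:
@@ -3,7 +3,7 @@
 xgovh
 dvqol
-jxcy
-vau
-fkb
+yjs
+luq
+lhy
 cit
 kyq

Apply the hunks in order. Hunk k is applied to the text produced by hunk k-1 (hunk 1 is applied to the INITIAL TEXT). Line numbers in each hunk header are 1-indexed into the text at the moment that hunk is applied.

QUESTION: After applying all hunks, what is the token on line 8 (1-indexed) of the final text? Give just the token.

Answer: cit

Derivation:
Hunk 1: at line 3 remove [sms] add [dvqol,jxcy,nfe] -> 12 lines: wlk swbc xgovh dvqol jxcy nfe oehwy ysax gsqb rweyq hrqt zvo
Hunk 2: at line 6 remove [ysax,gsqb] add [cit,eouqj,yst] -> 13 lines: wlk swbc xgovh dvqol jxcy nfe oehwy cit eouqj yst rweyq hrqt zvo
Hunk 3: at line 6 remove [oehwy] add [kzys,ymqf] -> 14 lines: wlk swbc xgovh dvqol jxcy nfe kzys ymqf cit eouqj yst rweyq hrqt zvo
Hunk 4: at line 4 remove [nfe,kzys,ymqf] add [vau,fkb] -> 13 lines: wlk swbc xgovh dvqol jxcy vau fkb cit eouqj yst rweyq hrqt zvo
Hunk 5: at line 10 remove [rweyq] add [ced,lvqqo] -> 14 lines: wlk swbc xgovh dvqol jxcy vau fkb cit eouqj yst ced lvqqo hrqt zvo
Hunk 6: at line 7 remove [eouqj] add [kyq,abc,chgwx] -> 16 lines: wlk swbc xgovh dvqol jxcy vau fkb cit kyq abc chgwx yst ced lvqqo hrqt zvo
Hunk 7: at line 3 remove [jxcy,vau,fkb] add [yjs,luq,lhy] -> 16 lines: wlk swbc xgovh dvqol yjs luq lhy cit kyq abc chgwx yst ced lvqqo hrqt zvo
Final line 8: cit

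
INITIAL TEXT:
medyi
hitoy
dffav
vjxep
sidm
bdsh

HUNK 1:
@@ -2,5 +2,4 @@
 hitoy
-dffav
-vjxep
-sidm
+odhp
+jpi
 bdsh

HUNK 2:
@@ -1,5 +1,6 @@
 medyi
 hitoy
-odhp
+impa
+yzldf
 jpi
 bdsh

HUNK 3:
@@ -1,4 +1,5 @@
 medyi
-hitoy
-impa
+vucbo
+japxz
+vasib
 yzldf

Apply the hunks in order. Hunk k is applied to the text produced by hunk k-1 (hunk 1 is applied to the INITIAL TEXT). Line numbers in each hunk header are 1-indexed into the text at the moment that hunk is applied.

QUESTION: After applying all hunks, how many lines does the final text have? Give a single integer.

Answer: 7

Derivation:
Hunk 1: at line 2 remove [dffav,vjxep,sidm] add [odhp,jpi] -> 5 lines: medyi hitoy odhp jpi bdsh
Hunk 2: at line 1 remove [odhp] add [impa,yzldf] -> 6 lines: medyi hitoy impa yzldf jpi bdsh
Hunk 3: at line 1 remove [hitoy,impa] add [vucbo,japxz,vasib] -> 7 lines: medyi vucbo japxz vasib yzldf jpi bdsh
Final line count: 7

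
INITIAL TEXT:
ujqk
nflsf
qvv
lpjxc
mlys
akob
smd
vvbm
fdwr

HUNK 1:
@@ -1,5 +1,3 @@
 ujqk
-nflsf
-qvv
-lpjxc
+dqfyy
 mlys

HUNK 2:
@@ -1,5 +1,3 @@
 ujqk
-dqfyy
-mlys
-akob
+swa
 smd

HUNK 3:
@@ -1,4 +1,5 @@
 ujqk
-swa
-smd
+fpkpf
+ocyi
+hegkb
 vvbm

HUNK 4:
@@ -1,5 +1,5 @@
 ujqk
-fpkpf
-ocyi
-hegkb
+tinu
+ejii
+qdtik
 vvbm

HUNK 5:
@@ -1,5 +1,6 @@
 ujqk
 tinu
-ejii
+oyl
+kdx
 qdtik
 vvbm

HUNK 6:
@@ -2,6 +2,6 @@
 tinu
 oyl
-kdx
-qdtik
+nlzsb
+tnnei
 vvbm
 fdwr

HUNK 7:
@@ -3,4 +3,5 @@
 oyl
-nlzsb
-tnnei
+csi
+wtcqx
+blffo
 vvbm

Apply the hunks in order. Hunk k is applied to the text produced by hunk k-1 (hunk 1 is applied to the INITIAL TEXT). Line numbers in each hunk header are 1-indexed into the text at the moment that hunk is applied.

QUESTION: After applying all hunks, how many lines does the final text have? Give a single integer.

Hunk 1: at line 1 remove [nflsf,qvv,lpjxc] add [dqfyy] -> 7 lines: ujqk dqfyy mlys akob smd vvbm fdwr
Hunk 2: at line 1 remove [dqfyy,mlys,akob] add [swa] -> 5 lines: ujqk swa smd vvbm fdwr
Hunk 3: at line 1 remove [swa,smd] add [fpkpf,ocyi,hegkb] -> 6 lines: ujqk fpkpf ocyi hegkb vvbm fdwr
Hunk 4: at line 1 remove [fpkpf,ocyi,hegkb] add [tinu,ejii,qdtik] -> 6 lines: ujqk tinu ejii qdtik vvbm fdwr
Hunk 5: at line 1 remove [ejii] add [oyl,kdx] -> 7 lines: ujqk tinu oyl kdx qdtik vvbm fdwr
Hunk 6: at line 2 remove [kdx,qdtik] add [nlzsb,tnnei] -> 7 lines: ujqk tinu oyl nlzsb tnnei vvbm fdwr
Hunk 7: at line 3 remove [nlzsb,tnnei] add [csi,wtcqx,blffo] -> 8 lines: ujqk tinu oyl csi wtcqx blffo vvbm fdwr
Final line count: 8

Answer: 8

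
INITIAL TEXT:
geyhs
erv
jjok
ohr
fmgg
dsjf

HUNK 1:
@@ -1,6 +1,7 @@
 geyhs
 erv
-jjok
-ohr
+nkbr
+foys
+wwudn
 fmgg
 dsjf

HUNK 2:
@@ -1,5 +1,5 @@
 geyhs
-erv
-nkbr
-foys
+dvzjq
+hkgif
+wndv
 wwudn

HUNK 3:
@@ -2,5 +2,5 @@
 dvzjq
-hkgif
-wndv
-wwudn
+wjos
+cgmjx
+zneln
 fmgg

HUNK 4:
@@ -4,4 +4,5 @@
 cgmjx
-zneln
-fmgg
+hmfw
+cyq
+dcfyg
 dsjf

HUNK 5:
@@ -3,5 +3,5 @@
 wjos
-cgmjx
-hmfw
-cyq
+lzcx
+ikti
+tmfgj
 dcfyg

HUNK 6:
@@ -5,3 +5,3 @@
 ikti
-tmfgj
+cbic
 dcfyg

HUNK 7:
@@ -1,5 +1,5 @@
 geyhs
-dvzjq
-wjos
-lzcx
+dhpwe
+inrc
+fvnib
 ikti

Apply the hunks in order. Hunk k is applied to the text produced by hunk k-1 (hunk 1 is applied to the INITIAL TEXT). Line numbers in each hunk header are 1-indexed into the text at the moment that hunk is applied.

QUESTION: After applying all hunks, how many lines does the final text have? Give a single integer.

Hunk 1: at line 1 remove [jjok,ohr] add [nkbr,foys,wwudn] -> 7 lines: geyhs erv nkbr foys wwudn fmgg dsjf
Hunk 2: at line 1 remove [erv,nkbr,foys] add [dvzjq,hkgif,wndv] -> 7 lines: geyhs dvzjq hkgif wndv wwudn fmgg dsjf
Hunk 3: at line 2 remove [hkgif,wndv,wwudn] add [wjos,cgmjx,zneln] -> 7 lines: geyhs dvzjq wjos cgmjx zneln fmgg dsjf
Hunk 4: at line 4 remove [zneln,fmgg] add [hmfw,cyq,dcfyg] -> 8 lines: geyhs dvzjq wjos cgmjx hmfw cyq dcfyg dsjf
Hunk 5: at line 3 remove [cgmjx,hmfw,cyq] add [lzcx,ikti,tmfgj] -> 8 lines: geyhs dvzjq wjos lzcx ikti tmfgj dcfyg dsjf
Hunk 6: at line 5 remove [tmfgj] add [cbic] -> 8 lines: geyhs dvzjq wjos lzcx ikti cbic dcfyg dsjf
Hunk 7: at line 1 remove [dvzjq,wjos,lzcx] add [dhpwe,inrc,fvnib] -> 8 lines: geyhs dhpwe inrc fvnib ikti cbic dcfyg dsjf
Final line count: 8

Answer: 8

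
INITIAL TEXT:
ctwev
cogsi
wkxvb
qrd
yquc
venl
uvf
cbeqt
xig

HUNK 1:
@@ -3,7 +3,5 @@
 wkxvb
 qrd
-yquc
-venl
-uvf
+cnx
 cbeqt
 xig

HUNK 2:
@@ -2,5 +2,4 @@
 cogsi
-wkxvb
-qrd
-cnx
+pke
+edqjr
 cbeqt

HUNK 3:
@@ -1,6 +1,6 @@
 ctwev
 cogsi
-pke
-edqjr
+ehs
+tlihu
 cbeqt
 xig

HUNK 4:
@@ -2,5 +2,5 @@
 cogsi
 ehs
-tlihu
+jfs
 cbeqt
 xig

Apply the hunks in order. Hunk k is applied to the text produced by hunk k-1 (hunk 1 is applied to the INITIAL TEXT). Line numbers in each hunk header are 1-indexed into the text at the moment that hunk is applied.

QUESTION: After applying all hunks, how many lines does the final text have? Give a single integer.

Answer: 6

Derivation:
Hunk 1: at line 3 remove [yquc,venl,uvf] add [cnx] -> 7 lines: ctwev cogsi wkxvb qrd cnx cbeqt xig
Hunk 2: at line 2 remove [wkxvb,qrd,cnx] add [pke,edqjr] -> 6 lines: ctwev cogsi pke edqjr cbeqt xig
Hunk 3: at line 1 remove [pke,edqjr] add [ehs,tlihu] -> 6 lines: ctwev cogsi ehs tlihu cbeqt xig
Hunk 4: at line 2 remove [tlihu] add [jfs] -> 6 lines: ctwev cogsi ehs jfs cbeqt xig
Final line count: 6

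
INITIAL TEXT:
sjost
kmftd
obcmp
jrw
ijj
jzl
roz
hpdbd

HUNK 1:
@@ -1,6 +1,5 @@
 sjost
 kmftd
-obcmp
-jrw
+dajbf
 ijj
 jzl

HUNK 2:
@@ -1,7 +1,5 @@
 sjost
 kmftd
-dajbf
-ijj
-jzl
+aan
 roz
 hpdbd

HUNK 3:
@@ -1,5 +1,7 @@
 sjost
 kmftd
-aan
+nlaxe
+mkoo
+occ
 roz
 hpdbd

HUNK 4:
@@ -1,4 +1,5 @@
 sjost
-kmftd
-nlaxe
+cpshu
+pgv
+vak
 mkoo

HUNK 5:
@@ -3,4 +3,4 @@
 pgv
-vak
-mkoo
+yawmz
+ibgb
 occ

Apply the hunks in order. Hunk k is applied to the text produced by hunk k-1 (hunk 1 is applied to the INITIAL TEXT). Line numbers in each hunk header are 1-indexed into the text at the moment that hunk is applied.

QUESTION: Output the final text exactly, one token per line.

Hunk 1: at line 1 remove [obcmp,jrw] add [dajbf] -> 7 lines: sjost kmftd dajbf ijj jzl roz hpdbd
Hunk 2: at line 1 remove [dajbf,ijj,jzl] add [aan] -> 5 lines: sjost kmftd aan roz hpdbd
Hunk 3: at line 1 remove [aan] add [nlaxe,mkoo,occ] -> 7 lines: sjost kmftd nlaxe mkoo occ roz hpdbd
Hunk 4: at line 1 remove [kmftd,nlaxe] add [cpshu,pgv,vak] -> 8 lines: sjost cpshu pgv vak mkoo occ roz hpdbd
Hunk 5: at line 3 remove [vak,mkoo] add [yawmz,ibgb] -> 8 lines: sjost cpshu pgv yawmz ibgb occ roz hpdbd

Answer: sjost
cpshu
pgv
yawmz
ibgb
occ
roz
hpdbd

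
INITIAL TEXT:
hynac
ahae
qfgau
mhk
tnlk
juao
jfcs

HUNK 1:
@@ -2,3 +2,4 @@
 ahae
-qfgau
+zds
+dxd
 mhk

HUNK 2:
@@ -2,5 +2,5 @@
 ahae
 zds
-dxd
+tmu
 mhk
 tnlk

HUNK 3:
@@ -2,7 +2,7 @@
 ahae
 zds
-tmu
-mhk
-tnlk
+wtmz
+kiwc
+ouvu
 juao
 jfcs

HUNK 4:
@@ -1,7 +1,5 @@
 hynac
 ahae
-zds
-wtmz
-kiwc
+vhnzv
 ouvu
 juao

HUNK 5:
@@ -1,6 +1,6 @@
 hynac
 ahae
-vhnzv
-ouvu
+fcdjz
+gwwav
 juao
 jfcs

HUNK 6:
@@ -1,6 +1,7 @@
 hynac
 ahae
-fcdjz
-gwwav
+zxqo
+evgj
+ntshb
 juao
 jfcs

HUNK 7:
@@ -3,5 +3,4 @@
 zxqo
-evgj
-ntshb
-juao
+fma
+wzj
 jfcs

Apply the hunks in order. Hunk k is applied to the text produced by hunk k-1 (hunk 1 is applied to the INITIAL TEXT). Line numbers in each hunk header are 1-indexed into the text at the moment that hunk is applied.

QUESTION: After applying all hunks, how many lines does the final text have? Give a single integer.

Hunk 1: at line 2 remove [qfgau] add [zds,dxd] -> 8 lines: hynac ahae zds dxd mhk tnlk juao jfcs
Hunk 2: at line 2 remove [dxd] add [tmu] -> 8 lines: hynac ahae zds tmu mhk tnlk juao jfcs
Hunk 3: at line 2 remove [tmu,mhk,tnlk] add [wtmz,kiwc,ouvu] -> 8 lines: hynac ahae zds wtmz kiwc ouvu juao jfcs
Hunk 4: at line 1 remove [zds,wtmz,kiwc] add [vhnzv] -> 6 lines: hynac ahae vhnzv ouvu juao jfcs
Hunk 5: at line 1 remove [vhnzv,ouvu] add [fcdjz,gwwav] -> 6 lines: hynac ahae fcdjz gwwav juao jfcs
Hunk 6: at line 1 remove [fcdjz,gwwav] add [zxqo,evgj,ntshb] -> 7 lines: hynac ahae zxqo evgj ntshb juao jfcs
Hunk 7: at line 3 remove [evgj,ntshb,juao] add [fma,wzj] -> 6 lines: hynac ahae zxqo fma wzj jfcs
Final line count: 6

Answer: 6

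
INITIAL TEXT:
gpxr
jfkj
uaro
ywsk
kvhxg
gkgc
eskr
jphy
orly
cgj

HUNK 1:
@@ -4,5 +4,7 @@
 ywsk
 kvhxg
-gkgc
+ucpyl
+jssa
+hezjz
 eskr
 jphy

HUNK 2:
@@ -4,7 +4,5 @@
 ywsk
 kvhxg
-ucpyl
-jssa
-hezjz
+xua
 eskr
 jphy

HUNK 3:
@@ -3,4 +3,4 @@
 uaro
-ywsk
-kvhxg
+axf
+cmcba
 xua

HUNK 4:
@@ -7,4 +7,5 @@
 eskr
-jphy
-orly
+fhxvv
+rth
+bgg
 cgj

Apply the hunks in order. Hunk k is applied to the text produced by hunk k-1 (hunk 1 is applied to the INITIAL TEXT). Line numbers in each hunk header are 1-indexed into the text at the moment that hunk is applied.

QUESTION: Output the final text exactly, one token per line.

Hunk 1: at line 4 remove [gkgc] add [ucpyl,jssa,hezjz] -> 12 lines: gpxr jfkj uaro ywsk kvhxg ucpyl jssa hezjz eskr jphy orly cgj
Hunk 2: at line 4 remove [ucpyl,jssa,hezjz] add [xua] -> 10 lines: gpxr jfkj uaro ywsk kvhxg xua eskr jphy orly cgj
Hunk 3: at line 3 remove [ywsk,kvhxg] add [axf,cmcba] -> 10 lines: gpxr jfkj uaro axf cmcba xua eskr jphy orly cgj
Hunk 4: at line 7 remove [jphy,orly] add [fhxvv,rth,bgg] -> 11 lines: gpxr jfkj uaro axf cmcba xua eskr fhxvv rth bgg cgj

Answer: gpxr
jfkj
uaro
axf
cmcba
xua
eskr
fhxvv
rth
bgg
cgj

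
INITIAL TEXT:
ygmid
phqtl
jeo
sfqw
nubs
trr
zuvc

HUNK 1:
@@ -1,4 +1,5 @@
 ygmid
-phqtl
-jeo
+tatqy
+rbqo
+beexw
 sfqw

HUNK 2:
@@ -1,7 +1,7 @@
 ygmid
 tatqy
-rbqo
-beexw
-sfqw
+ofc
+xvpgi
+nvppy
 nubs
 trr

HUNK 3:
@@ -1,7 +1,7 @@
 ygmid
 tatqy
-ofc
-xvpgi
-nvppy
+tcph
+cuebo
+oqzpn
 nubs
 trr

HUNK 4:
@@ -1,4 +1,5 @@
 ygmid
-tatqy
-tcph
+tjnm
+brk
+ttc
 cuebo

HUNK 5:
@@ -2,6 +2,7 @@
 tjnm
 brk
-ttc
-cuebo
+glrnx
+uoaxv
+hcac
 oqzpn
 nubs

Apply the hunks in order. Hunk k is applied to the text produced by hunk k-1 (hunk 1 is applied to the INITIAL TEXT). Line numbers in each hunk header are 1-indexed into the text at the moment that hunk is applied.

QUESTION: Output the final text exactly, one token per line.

Hunk 1: at line 1 remove [phqtl,jeo] add [tatqy,rbqo,beexw] -> 8 lines: ygmid tatqy rbqo beexw sfqw nubs trr zuvc
Hunk 2: at line 1 remove [rbqo,beexw,sfqw] add [ofc,xvpgi,nvppy] -> 8 lines: ygmid tatqy ofc xvpgi nvppy nubs trr zuvc
Hunk 3: at line 1 remove [ofc,xvpgi,nvppy] add [tcph,cuebo,oqzpn] -> 8 lines: ygmid tatqy tcph cuebo oqzpn nubs trr zuvc
Hunk 4: at line 1 remove [tatqy,tcph] add [tjnm,brk,ttc] -> 9 lines: ygmid tjnm brk ttc cuebo oqzpn nubs trr zuvc
Hunk 5: at line 2 remove [ttc,cuebo] add [glrnx,uoaxv,hcac] -> 10 lines: ygmid tjnm brk glrnx uoaxv hcac oqzpn nubs trr zuvc

Answer: ygmid
tjnm
brk
glrnx
uoaxv
hcac
oqzpn
nubs
trr
zuvc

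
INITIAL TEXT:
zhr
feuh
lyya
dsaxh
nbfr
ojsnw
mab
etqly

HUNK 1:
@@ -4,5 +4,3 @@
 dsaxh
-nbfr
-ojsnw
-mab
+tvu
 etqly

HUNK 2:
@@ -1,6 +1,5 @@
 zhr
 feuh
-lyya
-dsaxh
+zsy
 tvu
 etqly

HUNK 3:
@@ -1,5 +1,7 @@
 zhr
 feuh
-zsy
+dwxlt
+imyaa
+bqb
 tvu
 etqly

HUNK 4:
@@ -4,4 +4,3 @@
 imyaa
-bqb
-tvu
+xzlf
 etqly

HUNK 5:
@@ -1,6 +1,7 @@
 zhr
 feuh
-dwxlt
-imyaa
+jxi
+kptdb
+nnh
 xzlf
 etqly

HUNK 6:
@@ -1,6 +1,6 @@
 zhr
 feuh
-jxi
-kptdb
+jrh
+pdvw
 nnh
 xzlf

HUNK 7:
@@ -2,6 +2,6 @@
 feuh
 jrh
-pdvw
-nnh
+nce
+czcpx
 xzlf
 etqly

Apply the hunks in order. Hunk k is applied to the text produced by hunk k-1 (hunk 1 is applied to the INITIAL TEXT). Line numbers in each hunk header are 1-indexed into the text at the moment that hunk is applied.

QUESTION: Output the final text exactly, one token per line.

Hunk 1: at line 4 remove [nbfr,ojsnw,mab] add [tvu] -> 6 lines: zhr feuh lyya dsaxh tvu etqly
Hunk 2: at line 1 remove [lyya,dsaxh] add [zsy] -> 5 lines: zhr feuh zsy tvu etqly
Hunk 3: at line 1 remove [zsy] add [dwxlt,imyaa,bqb] -> 7 lines: zhr feuh dwxlt imyaa bqb tvu etqly
Hunk 4: at line 4 remove [bqb,tvu] add [xzlf] -> 6 lines: zhr feuh dwxlt imyaa xzlf etqly
Hunk 5: at line 1 remove [dwxlt,imyaa] add [jxi,kptdb,nnh] -> 7 lines: zhr feuh jxi kptdb nnh xzlf etqly
Hunk 6: at line 1 remove [jxi,kptdb] add [jrh,pdvw] -> 7 lines: zhr feuh jrh pdvw nnh xzlf etqly
Hunk 7: at line 2 remove [pdvw,nnh] add [nce,czcpx] -> 7 lines: zhr feuh jrh nce czcpx xzlf etqly

Answer: zhr
feuh
jrh
nce
czcpx
xzlf
etqly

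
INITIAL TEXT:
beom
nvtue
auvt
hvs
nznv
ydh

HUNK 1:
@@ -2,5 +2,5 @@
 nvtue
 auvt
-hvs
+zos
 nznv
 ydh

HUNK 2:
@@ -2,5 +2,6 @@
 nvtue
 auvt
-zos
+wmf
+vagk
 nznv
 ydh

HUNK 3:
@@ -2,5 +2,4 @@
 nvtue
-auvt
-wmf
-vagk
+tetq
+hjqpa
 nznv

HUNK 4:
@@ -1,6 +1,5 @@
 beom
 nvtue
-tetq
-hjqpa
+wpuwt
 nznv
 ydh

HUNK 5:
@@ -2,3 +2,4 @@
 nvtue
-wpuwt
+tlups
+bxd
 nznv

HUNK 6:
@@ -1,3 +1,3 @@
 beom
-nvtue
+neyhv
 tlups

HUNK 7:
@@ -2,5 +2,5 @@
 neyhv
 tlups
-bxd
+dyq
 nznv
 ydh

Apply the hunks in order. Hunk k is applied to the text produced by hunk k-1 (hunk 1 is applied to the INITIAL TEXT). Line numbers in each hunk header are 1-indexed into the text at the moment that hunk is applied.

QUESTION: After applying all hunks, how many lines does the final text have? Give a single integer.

Answer: 6

Derivation:
Hunk 1: at line 2 remove [hvs] add [zos] -> 6 lines: beom nvtue auvt zos nznv ydh
Hunk 2: at line 2 remove [zos] add [wmf,vagk] -> 7 lines: beom nvtue auvt wmf vagk nznv ydh
Hunk 3: at line 2 remove [auvt,wmf,vagk] add [tetq,hjqpa] -> 6 lines: beom nvtue tetq hjqpa nznv ydh
Hunk 4: at line 1 remove [tetq,hjqpa] add [wpuwt] -> 5 lines: beom nvtue wpuwt nznv ydh
Hunk 5: at line 2 remove [wpuwt] add [tlups,bxd] -> 6 lines: beom nvtue tlups bxd nznv ydh
Hunk 6: at line 1 remove [nvtue] add [neyhv] -> 6 lines: beom neyhv tlups bxd nznv ydh
Hunk 7: at line 2 remove [bxd] add [dyq] -> 6 lines: beom neyhv tlups dyq nznv ydh
Final line count: 6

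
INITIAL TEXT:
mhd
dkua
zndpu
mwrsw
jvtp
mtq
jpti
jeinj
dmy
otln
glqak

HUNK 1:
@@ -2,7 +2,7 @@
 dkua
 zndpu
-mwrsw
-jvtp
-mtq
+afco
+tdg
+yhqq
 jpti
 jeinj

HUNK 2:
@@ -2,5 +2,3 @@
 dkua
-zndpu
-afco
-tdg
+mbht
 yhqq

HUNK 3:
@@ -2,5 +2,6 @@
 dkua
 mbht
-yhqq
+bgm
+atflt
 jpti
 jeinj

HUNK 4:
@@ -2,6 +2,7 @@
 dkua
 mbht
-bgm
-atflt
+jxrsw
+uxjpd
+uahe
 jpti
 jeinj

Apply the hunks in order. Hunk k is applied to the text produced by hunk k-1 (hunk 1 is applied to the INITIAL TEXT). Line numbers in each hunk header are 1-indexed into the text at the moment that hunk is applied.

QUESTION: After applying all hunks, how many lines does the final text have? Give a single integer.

Hunk 1: at line 2 remove [mwrsw,jvtp,mtq] add [afco,tdg,yhqq] -> 11 lines: mhd dkua zndpu afco tdg yhqq jpti jeinj dmy otln glqak
Hunk 2: at line 2 remove [zndpu,afco,tdg] add [mbht] -> 9 lines: mhd dkua mbht yhqq jpti jeinj dmy otln glqak
Hunk 3: at line 2 remove [yhqq] add [bgm,atflt] -> 10 lines: mhd dkua mbht bgm atflt jpti jeinj dmy otln glqak
Hunk 4: at line 2 remove [bgm,atflt] add [jxrsw,uxjpd,uahe] -> 11 lines: mhd dkua mbht jxrsw uxjpd uahe jpti jeinj dmy otln glqak
Final line count: 11

Answer: 11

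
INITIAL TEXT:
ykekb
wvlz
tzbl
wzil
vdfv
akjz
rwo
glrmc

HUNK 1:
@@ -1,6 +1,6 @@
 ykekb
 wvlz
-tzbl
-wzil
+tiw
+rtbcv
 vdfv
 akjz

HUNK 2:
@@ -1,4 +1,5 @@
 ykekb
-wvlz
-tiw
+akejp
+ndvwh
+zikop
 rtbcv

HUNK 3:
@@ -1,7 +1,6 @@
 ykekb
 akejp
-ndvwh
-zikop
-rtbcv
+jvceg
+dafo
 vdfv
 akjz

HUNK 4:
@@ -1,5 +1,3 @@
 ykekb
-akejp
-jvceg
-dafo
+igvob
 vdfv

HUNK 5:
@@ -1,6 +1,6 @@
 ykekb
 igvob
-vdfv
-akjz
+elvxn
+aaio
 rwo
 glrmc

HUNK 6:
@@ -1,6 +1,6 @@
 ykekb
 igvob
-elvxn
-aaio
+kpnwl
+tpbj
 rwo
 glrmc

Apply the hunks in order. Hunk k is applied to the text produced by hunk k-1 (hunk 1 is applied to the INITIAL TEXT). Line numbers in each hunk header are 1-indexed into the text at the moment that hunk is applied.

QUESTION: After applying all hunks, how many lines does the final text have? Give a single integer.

Hunk 1: at line 1 remove [tzbl,wzil] add [tiw,rtbcv] -> 8 lines: ykekb wvlz tiw rtbcv vdfv akjz rwo glrmc
Hunk 2: at line 1 remove [wvlz,tiw] add [akejp,ndvwh,zikop] -> 9 lines: ykekb akejp ndvwh zikop rtbcv vdfv akjz rwo glrmc
Hunk 3: at line 1 remove [ndvwh,zikop,rtbcv] add [jvceg,dafo] -> 8 lines: ykekb akejp jvceg dafo vdfv akjz rwo glrmc
Hunk 4: at line 1 remove [akejp,jvceg,dafo] add [igvob] -> 6 lines: ykekb igvob vdfv akjz rwo glrmc
Hunk 5: at line 1 remove [vdfv,akjz] add [elvxn,aaio] -> 6 lines: ykekb igvob elvxn aaio rwo glrmc
Hunk 6: at line 1 remove [elvxn,aaio] add [kpnwl,tpbj] -> 6 lines: ykekb igvob kpnwl tpbj rwo glrmc
Final line count: 6

Answer: 6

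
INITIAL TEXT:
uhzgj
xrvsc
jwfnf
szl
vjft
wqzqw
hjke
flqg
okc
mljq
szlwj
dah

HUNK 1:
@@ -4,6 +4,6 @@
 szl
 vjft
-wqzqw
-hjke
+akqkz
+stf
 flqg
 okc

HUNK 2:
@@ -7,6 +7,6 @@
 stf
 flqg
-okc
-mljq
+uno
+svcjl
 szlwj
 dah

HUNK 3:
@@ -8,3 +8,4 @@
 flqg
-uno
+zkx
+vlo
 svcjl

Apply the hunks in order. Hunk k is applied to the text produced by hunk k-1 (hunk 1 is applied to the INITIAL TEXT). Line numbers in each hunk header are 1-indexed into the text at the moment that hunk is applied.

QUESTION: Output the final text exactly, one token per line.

Answer: uhzgj
xrvsc
jwfnf
szl
vjft
akqkz
stf
flqg
zkx
vlo
svcjl
szlwj
dah

Derivation:
Hunk 1: at line 4 remove [wqzqw,hjke] add [akqkz,stf] -> 12 lines: uhzgj xrvsc jwfnf szl vjft akqkz stf flqg okc mljq szlwj dah
Hunk 2: at line 7 remove [okc,mljq] add [uno,svcjl] -> 12 lines: uhzgj xrvsc jwfnf szl vjft akqkz stf flqg uno svcjl szlwj dah
Hunk 3: at line 8 remove [uno] add [zkx,vlo] -> 13 lines: uhzgj xrvsc jwfnf szl vjft akqkz stf flqg zkx vlo svcjl szlwj dah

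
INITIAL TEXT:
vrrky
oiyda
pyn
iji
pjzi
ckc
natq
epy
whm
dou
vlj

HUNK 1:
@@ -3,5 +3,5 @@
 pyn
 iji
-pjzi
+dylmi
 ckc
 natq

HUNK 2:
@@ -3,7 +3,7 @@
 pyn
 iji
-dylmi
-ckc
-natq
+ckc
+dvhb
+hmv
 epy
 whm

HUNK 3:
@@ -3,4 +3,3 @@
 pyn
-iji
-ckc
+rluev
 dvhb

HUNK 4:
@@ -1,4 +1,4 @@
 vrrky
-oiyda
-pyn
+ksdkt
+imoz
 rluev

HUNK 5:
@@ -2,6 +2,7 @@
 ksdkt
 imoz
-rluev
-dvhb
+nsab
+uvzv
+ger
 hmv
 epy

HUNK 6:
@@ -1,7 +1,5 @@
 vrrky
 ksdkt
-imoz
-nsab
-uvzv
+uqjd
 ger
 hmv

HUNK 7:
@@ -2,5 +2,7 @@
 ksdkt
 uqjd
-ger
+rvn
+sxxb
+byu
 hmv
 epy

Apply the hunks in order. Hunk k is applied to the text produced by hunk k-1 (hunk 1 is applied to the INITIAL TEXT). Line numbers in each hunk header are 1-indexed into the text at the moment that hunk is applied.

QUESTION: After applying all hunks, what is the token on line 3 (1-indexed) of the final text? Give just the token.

Hunk 1: at line 3 remove [pjzi] add [dylmi] -> 11 lines: vrrky oiyda pyn iji dylmi ckc natq epy whm dou vlj
Hunk 2: at line 3 remove [dylmi,ckc,natq] add [ckc,dvhb,hmv] -> 11 lines: vrrky oiyda pyn iji ckc dvhb hmv epy whm dou vlj
Hunk 3: at line 3 remove [iji,ckc] add [rluev] -> 10 lines: vrrky oiyda pyn rluev dvhb hmv epy whm dou vlj
Hunk 4: at line 1 remove [oiyda,pyn] add [ksdkt,imoz] -> 10 lines: vrrky ksdkt imoz rluev dvhb hmv epy whm dou vlj
Hunk 5: at line 2 remove [rluev,dvhb] add [nsab,uvzv,ger] -> 11 lines: vrrky ksdkt imoz nsab uvzv ger hmv epy whm dou vlj
Hunk 6: at line 1 remove [imoz,nsab,uvzv] add [uqjd] -> 9 lines: vrrky ksdkt uqjd ger hmv epy whm dou vlj
Hunk 7: at line 2 remove [ger] add [rvn,sxxb,byu] -> 11 lines: vrrky ksdkt uqjd rvn sxxb byu hmv epy whm dou vlj
Final line 3: uqjd

Answer: uqjd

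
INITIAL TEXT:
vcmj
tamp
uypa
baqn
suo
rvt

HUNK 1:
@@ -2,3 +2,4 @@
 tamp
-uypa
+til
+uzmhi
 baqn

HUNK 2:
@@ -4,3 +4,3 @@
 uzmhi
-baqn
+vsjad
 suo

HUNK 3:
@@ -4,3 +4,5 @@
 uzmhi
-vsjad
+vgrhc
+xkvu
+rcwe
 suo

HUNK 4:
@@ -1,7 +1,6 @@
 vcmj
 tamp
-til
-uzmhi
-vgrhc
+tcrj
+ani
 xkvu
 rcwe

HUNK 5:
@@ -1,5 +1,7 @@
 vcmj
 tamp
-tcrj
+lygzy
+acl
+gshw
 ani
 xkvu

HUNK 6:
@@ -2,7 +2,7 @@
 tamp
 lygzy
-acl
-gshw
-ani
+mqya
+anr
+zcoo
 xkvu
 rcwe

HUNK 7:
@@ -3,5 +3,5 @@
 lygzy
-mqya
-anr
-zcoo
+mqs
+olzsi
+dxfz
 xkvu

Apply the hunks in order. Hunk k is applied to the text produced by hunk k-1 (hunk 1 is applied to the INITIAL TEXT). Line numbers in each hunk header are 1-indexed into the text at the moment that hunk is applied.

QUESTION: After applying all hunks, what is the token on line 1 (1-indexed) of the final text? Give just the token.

Hunk 1: at line 2 remove [uypa] add [til,uzmhi] -> 7 lines: vcmj tamp til uzmhi baqn suo rvt
Hunk 2: at line 4 remove [baqn] add [vsjad] -> 7 lines: vcmj tamp til uzmhi vsjad suo rvt
Hunk 3: at line 4 remove [vsjad] add [vgrhc,xkvu,rcwe] -> 9 lines: vcmj tamp til uzmhi vgrhc xkvu rcwe suo rvt
Hunk 4: at line 1 remove [til,uzmhi,vgrhc] add [tcrj,ani] -> 8 lines: vcmj tamp tcrj ani xkvu rcwe suo rvt
Hunk 5: at line 1 remove [tcrj] add [lygzy,acl,gshw] -> 10 lines: vcmj tamp lygzy acl gshw ani xkvu rcwe suo rvt
Hunk 6: at line 2 remove [acl,gshw,ani] add [mqya,anr,zcoo] -> 10 lines: vcmj tamp lygzy mqya anr zcoo xkvu rcwe suo rvt
Hunk 7: at line 3 remove [mqya,anr,zcoo] add [mqs,olzsi,dxfz] -> 10 lines: vcmj tamp lygzy mqs olzsi dxfz xkvu rcwe suo rvt
Final line 1: vcmj

Answer: vcmj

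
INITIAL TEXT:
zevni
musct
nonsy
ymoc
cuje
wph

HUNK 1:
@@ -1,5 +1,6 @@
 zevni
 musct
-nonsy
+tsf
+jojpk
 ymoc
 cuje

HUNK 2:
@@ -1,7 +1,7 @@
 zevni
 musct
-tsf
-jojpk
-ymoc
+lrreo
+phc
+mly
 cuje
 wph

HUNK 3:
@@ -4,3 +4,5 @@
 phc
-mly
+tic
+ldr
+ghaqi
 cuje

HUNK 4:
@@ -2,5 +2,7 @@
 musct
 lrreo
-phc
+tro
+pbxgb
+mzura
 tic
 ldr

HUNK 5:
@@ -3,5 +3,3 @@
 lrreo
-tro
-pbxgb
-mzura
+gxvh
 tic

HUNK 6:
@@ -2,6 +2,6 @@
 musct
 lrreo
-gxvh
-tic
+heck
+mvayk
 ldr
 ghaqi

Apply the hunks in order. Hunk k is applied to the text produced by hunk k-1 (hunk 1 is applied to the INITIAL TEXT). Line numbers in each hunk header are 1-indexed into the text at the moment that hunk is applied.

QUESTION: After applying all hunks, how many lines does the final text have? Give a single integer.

Hunk 1: at line 1 remove [nonsy] add [tsf,jojpk] -> 7 lines: zevni musct tsf jojpk ymoc cuje wph
Hunk 2: at line 1 remove [tsf,jojpk,ymoc] add [lrreo,phc,mly] -> 7 lines: zevni musct lrreo phc mly cuje wph
Hunk 3: at line 4 remove [mly] add [tic,ldr,ghaqi] -> 9 lines: zevni musct lrreo phc tic ldr ghaqi cuje wph
Hunk 4: at line 2 remove [phc] add [tro,pbxgb,mzura] -> 11 lines: zevni musct lrreo tro pbxgb mzura tic ldr ghaqi cuje wph
Hunk 5: at line 3 remove [tro,pbxgb,mzura] add [gxvh] -> 9 lines: zevni musct lrreo gxvh tic ldr ghaqi cuje wph
Hunk 6: at line 2 remove [gxvh,tic] add [heck,mvayk] -> 9 lines: zevni musct lrreo heck mvayk ldr ghaqi cuje wph
Final line count: 9

Answer: 9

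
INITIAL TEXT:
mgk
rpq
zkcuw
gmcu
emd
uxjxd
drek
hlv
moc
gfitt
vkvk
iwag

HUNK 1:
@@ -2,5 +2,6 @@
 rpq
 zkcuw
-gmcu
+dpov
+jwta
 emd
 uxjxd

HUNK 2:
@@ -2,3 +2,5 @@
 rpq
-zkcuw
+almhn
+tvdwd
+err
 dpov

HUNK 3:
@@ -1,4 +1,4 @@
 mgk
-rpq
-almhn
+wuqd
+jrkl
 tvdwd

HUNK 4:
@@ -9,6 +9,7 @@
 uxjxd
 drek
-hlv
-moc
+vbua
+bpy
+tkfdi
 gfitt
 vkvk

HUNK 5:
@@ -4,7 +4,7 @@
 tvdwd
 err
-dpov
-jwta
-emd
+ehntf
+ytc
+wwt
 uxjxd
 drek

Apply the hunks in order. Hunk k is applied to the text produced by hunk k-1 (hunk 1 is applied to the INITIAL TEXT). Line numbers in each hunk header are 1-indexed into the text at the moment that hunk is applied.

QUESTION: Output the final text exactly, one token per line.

Hunk 1: at line 2 remove [gmcu] add [dpov,jwta] -> 13 lines: mgk rpq zkcuw dpov jwta emd uxjxd drek hlv moc gfitt vkvk iwag
Hunk 2: at line 2 remove [zkcuw] add [almhn,tvdwd,err] -> 15 lines: mgk rpq almhn tvdwd err dpov jwta emd uxjxd drek hlv moc gfitt vkvk iwag
Hunk 3: at line 1 remove [rpq,almhn] add [wuqd,jrkl] -> 15 lines: mgk wuqd jrkl tvdwd err dpov jwta emd uxjxd drek hlv moc gfitt vkvk iwag
Hunk 4: at line 9 remove [hlv,moc] add [vbua,bpy,tkfdi] -> 16 lines: mgk wuqd jrkl tvdwd err dpov jwta emd uxjxd drek vbua bpy tkfdi gfitt vkvk iwag
Hunk 5: at line 4 remove [dpov,jwta,emd] add [ehntf,ytc,wwt] -> 16 lines: mgk wuqd jrkl tvdwd err ehntf ytc wwt uxjxd drek vbua bpy tkfdi gfitt vkvk iwag

Answer: mgk
wuqd
jrkl
tvdwd
err
ehntf
ytc
wwt
uxjxd
drek
vbua
bpy
tkfdi
gfitt
vkvk
iwag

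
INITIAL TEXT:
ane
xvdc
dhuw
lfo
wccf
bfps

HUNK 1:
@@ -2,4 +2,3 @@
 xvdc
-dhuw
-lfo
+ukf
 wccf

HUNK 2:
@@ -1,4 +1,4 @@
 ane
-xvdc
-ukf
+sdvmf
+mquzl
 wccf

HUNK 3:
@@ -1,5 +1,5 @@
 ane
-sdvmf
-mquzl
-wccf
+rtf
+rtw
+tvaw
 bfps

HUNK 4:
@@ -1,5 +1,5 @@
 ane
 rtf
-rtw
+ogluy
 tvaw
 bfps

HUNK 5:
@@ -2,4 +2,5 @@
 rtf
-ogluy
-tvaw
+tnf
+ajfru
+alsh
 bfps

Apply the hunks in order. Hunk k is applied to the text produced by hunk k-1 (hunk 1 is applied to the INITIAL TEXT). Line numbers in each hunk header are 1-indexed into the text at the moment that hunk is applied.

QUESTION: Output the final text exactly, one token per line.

Answer: ane
rtf
tnf
ajfru
alsh
bfps

Derivation:
Hunk 1: at line 2 remove [dhuw,lfo] add [ukf] -> 5 lines: ane xvdc ukf wccf bfps
Hunk 2: at line 1 remove [xvdc,ukf] add [sdvmf,mquzl] -> 5 lines: ane sdvmf mquzl wccf bfps
Hunk 3: at line 1 remove [sdvmf,mquzl,wccf] add [rtf,rtw,tvaw] -> 5 lines: ane rtf rtw tvaw bfps
Hunk 4: at line 1 remove [rtw] add [ogluy] -> 5 lines: ane rtf ogluy tvaw bfps
Hunk 5: at line 2 remove [ogluy,tvaw] add [tnf,ajfru,alsh] -> 6 lines: ane rtf tnf ajfru alsh bfps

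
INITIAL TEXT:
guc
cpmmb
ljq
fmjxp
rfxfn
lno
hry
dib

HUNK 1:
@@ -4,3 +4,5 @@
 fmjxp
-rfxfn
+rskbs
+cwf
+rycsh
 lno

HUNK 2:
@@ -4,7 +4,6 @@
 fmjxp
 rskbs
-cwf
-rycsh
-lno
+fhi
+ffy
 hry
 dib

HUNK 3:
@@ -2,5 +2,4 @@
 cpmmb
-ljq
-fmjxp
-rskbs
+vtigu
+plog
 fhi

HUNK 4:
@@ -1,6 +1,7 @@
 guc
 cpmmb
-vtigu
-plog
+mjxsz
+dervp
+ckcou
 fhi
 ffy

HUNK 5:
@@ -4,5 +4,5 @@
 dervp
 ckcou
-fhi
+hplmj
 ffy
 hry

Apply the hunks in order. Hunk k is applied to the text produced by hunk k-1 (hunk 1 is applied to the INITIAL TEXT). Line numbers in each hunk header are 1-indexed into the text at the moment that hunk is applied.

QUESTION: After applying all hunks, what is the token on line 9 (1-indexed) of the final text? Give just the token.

Answer: dib

Derivation:
Hunk 1: at line 4 remove [rfxfn] add [rskbs,cwf,rycsh] -> 10 lines: guc cpmmb ljq fmjxp rskbs cwf rycsh lno hry dib
Hunk 2: at line 4 remove [cwf,rycsh,lno] add [fhi,ffy] -> 9 lines: guc cpmmb ljq fmjxp rskbs fhi ffy hry dib
Hunk 3: at line 2 remove [ljq,fmjxp,rskbs] add [vtigu,plog] -> 8 lines: guc cpmmb vtigu plog fhi ffy hry dib
Hunk 4: at line 1 remove [vtigu,plog] add [mjxsz,dervp,ckcou] -> 9 lines: guc cpmmb mjxsz dervp ckcou fhi ffy hry dib
Hunk 5: at line 4 remove [fhi] add [hplmj] -> 9 lines: guc cpmmb mjxsz dervp ckcou hplmj ffy hry dib
Final line 9: dib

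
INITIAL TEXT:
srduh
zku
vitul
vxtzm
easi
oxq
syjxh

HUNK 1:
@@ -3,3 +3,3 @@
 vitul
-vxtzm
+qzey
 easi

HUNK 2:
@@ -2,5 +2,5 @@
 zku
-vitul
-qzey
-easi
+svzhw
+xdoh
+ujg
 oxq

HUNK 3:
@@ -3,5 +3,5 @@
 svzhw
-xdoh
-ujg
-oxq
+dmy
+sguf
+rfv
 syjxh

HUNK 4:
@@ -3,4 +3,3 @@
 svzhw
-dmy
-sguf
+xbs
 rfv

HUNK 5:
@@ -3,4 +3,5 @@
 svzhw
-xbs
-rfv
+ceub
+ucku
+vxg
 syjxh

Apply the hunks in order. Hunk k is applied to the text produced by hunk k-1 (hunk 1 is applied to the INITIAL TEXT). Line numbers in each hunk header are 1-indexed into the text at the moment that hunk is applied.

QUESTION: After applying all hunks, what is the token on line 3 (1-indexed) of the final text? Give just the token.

Answer: svzhw

Derivation:
Hunk 1: at line 3 remove [vxtzm] add [qzey] -> 7 lines: srduh zku vitul qzey easi oxq syjxh
Hunk 2: at line 2 remove [vitul,qzey,easi] add [svzhw,xdoh,ujg] -> 7 lines: srduh zku svzhw xdoh ujg oxq syjxh
Hunk 3: at line 3 remove [xdoh,ujg,oxq] add [dmy,sguf,rfv] -> 7 lines: srduh zku svzhw dmy sguf rfv syjxh
Hunk 4: at line 3 remove [dmy,sguf] add [xbs] -> 6 lines: srduh zku svzhw xbs rfv syjxh
Hunk 5: at line 3 remove [xbs,rfv] add [ceub,ucku,vxg] -> 7 lines: srduh zku svzhw ceub ucku vxg syjxh
Final line 3: svzhw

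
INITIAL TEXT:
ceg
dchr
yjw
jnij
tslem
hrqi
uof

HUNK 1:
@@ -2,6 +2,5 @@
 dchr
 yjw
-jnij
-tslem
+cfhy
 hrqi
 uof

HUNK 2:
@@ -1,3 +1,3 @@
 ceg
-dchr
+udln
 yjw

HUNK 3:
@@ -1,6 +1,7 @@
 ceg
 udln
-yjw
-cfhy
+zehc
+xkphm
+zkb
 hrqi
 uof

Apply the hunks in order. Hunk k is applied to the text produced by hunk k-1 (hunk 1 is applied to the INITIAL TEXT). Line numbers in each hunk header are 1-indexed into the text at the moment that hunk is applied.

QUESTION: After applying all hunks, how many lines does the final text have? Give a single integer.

Hunk 1: at line 2 remove [jnij,tslem] add [cfhy] -> 6 lines: ceg dchr yjw cfhy hrqi uof
Hunk 2: at line 1 remove [dchr] add [udln] -> 6 lines: ceg udln yjw cfhy hrqi uof
Hunk 3: at line 1 remove [yjw,cfhy] add [zehc,xkphm,zkb] -> 7 lines: ceg udln zehc xkphm zkb hrqi uof
Final line count: 7

Answer: 7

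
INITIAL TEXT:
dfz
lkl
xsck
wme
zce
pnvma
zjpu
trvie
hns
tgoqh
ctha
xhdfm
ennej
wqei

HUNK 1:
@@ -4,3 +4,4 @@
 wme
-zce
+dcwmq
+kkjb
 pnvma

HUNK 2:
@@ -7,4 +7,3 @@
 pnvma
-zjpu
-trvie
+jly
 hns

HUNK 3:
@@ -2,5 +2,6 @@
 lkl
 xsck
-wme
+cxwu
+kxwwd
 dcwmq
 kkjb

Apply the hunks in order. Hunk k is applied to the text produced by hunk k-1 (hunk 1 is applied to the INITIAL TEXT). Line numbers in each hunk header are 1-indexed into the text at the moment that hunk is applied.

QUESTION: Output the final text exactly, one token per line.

Hunk 1: at line 4 remove [zce] add [dcwmq,kkjb] -> 15 lines: dfz lkl xsck wme dcwmq kkjb pnvma zjpu trvie hns tgoqh ctha xhdfm ennej wqei
Hunk 2: at line 7 remove [zjpu,trvie] add [jly] -> 14 lines: dfz lkl xsck wme dcwmq kkjb pnvma jly hns tgoqh ctha xhdfm ennej wqei
Hunk 3: at line 2 remove [wme] add [cxwu,kxwwd] -> 15 lines: dfz lkl xsck cxwu kxwwd dcwmq kkjb pnvma jly hns tgoqh ctha xhdfm ennej wqei

Answer: dfz
lkl
xsck
cxwu
kxwwd
dcwmq
kkjb
pnvma
jly
hns
tgoqh
ctha
xhdfm
ennej
wqei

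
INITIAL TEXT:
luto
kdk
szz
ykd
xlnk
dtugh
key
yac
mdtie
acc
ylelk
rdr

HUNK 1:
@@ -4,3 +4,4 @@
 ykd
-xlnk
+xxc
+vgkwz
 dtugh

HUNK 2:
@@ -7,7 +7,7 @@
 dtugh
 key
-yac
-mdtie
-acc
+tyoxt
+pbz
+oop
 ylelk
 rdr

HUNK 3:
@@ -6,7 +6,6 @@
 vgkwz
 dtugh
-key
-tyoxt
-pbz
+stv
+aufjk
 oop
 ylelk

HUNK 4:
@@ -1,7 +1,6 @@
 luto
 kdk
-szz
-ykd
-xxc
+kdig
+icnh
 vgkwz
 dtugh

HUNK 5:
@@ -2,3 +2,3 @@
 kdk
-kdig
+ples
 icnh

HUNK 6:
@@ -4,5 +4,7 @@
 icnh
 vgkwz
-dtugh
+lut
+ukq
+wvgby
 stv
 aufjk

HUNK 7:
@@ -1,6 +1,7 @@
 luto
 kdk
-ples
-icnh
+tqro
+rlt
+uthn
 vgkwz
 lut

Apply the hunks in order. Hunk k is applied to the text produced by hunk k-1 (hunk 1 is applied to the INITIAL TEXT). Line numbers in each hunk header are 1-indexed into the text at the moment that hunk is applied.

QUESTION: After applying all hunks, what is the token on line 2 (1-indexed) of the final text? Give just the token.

Answer: kdk

Derivation:
Hunk 1: at line 4 remove [xlnk] add [xxc,vgkwz] -> 13 lines: luto kdk szz ykd xxc vgkwz dtugh key yac mdtie acc ylelk rdr
Hunk 2: at line 7 remove [yac,mdtie,acc] add [tyoxt,pbz,oop] -> 13 lines: luto kdk szz ykd xxc vgkwz dtugh key tyoxt pbz oop ylelk rdr
Hunk 3: at line 6 remove [key,tyoxt,pbz] add [stv,aufjk] -> 12 lines: luto kdk szz ykd xxc vgkwz dtugh stv aufjk oop ylelk rdr
Hunk 4: at line 1 remove [szz,ykd,xxc] add [kdig,icnh] -> 11 lines: luto kdk kdig icnh vgkwz dtugh stv aufjk oop ylelk rdr
Hunk 5: at line 2 remove [kdig] add [ples] -> 11 lines: luto kdk ples icnh vgkwz dtugh stv aufjk oop ylelk rdr
Hunk 6: at line 4 remove [dtugh] add [lut,ukq,wvgby] -> 13 lines: luto kdk ples icnh vgkwz lut ukq wvgby stv aufjk oop ylelk rdr
Hunk 7: at line 1 remove [ples,icnh] add [tqro,rlt,uthn] -> 14 lines: luto kdk tqro rlt uthn vgkwz lut ukq wvgby stv aufjk oop ylelk rdr
Final line 2: kdk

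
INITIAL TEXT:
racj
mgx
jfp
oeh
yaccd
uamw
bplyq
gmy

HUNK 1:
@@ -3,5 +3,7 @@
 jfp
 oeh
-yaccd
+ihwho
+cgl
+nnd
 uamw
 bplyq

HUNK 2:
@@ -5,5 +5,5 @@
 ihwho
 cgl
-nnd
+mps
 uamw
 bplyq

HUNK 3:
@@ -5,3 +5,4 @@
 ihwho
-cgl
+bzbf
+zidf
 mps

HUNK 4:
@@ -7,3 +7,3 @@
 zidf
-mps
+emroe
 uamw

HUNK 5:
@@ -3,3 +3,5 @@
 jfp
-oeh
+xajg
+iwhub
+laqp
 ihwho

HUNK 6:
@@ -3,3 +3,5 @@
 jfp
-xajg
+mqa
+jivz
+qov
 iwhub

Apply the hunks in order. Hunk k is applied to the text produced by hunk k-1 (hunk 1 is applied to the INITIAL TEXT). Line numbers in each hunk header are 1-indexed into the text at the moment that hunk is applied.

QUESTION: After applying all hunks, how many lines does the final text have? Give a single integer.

Hunk 1: at line 3 remove [yaccd] add [ihwho,cgl,nnd] -> 10 lines: racj mgx jfp oeh ihwho cgl nnd uamw bplyq gmy
Hunk 2: at line 5 remove [nnd] add [mps] -> 10 lines: racj mgx jfp oeh ihwho cgl mps uamw bplyq gmy
Hunk 3: at line 5 remove [cgl] add [bzbf,zidf] -> 11 lines: racj mgx jfp oeh ihwho bzbf zidf mps uamw bplyq gmy
Hunk 4: at line 7 remove [mps] add [emroe] -> 11 lines: racj mgx jfp oeh ihwho bzbf zidf emroe uamw bplyq gmy
Hunk 5: at line 3 remove [oeh] add [xajg,iwhub,laqp] -> 13 lines: racj mgx jfp xajg iwhub laqp ihwho bzbf zidf emroe uamw bplyq gmy
Hunk 6: at line 3 remove [xajg] add [mqa,jivz,qov] -> 15 lines: racj mgx jfp mqa jivz qov iwhub laqp ihwho bzbf zidf emroe uamw bplyq gmy
Final line count: 15

Answer: 15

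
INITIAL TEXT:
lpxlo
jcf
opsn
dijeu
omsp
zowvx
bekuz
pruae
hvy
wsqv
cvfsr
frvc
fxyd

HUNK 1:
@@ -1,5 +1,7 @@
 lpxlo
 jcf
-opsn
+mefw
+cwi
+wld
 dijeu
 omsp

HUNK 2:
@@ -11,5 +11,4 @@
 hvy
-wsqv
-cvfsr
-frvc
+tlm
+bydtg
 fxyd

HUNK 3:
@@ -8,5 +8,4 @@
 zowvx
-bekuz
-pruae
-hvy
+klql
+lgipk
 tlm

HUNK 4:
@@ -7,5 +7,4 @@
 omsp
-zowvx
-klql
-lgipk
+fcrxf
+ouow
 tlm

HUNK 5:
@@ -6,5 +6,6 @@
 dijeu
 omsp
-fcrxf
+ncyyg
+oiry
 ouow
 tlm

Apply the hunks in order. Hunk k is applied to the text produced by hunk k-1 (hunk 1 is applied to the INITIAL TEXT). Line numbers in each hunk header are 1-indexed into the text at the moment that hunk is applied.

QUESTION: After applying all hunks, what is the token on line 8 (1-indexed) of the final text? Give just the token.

Answer: ncyyg

Derivation:
Hunk 1: at line 1 remove [opsn] add [mefw,cwi,wld] -> 15 lines: lpxlo jcf mefw cwi wld dijeu omsp zowvx bekuz pruae hvy wsqv cvfsr frvc fxyd
Hunk 2: at line 11 remove [wsqv,cvfsr,frvc] add [tlm,bydtg] -> 14 lines: lpxlo jcf mefw cwi wld dijeu omsp zowvx bekuz pruae hvy tlm bydtg fxyd
Hunk 3: at line 8 remove [bekuz,pruae,hvy] add [klql,lgipk] -> 13 lines: lpxlo jcf mefw cwi wld dijeu omsp zowvx klql lgipk tlm bydtg fxyd
Hunk 4: at line 7 remove [zowvx,klql,lgipk] add [fcrxf,ouow] -> 12 lines: lpxlo jcf mefw cwi wld dijeu omsp fcrxf ouow tlm bydtg fxyd
Hunk 5: at line 6 remove [fcrxf] add [ncyyg,oiry] -> 13 lines: lpxlo jcf mefw cwi wld dijeu omsp ncyyg oiry ouow tlm bydtg fxyd
Final line 8: ncyyg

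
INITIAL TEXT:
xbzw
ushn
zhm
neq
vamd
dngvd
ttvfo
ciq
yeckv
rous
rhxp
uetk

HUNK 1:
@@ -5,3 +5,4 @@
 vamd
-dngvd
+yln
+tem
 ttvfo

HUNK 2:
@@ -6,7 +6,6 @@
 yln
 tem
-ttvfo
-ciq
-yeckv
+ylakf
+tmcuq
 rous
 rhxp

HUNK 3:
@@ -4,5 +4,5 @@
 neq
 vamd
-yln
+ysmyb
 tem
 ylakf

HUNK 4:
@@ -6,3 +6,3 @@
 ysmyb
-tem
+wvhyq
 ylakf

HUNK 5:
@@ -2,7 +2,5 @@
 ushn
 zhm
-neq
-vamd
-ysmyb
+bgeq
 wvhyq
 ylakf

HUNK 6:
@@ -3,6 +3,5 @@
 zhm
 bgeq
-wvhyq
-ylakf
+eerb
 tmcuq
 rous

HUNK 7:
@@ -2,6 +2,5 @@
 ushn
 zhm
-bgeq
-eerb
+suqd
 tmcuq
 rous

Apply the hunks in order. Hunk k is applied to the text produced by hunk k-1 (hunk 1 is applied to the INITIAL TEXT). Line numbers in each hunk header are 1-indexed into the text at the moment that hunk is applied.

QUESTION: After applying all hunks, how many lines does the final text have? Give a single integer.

Hunk 1: at line 5 remove [dngvd] add [yln,tem] -> 13 lines: xbzw ushn zhm neq vamd yln tem ttvfo ciq yeckv rous rhxp uetk
Hunk 2: at line 6 remove [ttvfo,ciq,yeckv] add [ylakf,tmcuq] -> 12 lines: xbzw ushn zhm neq vamd yln tem ylakf tmcuq rous rhxp uetk
Hunk 3: at line 4 remove [yln] add [ysmyb] -> 12 lines: xbzw ushn zhm neq vamd ysmyb tem ylakf tmcuq rous rhxp uetk
Hunk 4: at line 6 remove [tem] add [wvhyq] -> 12 lines: xbzw ushn zhm neq vamd ysmyb wvhyq ylakf tmcuq rous rhxp uetk
Hunk 5: at line 2 remove [neq,vamd,ysmyb] add [bgeq] -> 10 lines: xbzw ushn zhm bgeq wvhyq ylakf tmcuq rous rhxp uetk
Hunk 6: at line 3 remove [wvhyq,ylakf] add [eerb] -> 9 lines: xbzw ushn zhm bgeq eerb tmcuq rous rhxp uetk
Hunk 7: at line 2 remove [bgeq,eerb] add [suqd] -> 8 lines: xbzw ushn zhm suqd tmcuq rous rhxp uetk
Final line count: 8

Answer: 8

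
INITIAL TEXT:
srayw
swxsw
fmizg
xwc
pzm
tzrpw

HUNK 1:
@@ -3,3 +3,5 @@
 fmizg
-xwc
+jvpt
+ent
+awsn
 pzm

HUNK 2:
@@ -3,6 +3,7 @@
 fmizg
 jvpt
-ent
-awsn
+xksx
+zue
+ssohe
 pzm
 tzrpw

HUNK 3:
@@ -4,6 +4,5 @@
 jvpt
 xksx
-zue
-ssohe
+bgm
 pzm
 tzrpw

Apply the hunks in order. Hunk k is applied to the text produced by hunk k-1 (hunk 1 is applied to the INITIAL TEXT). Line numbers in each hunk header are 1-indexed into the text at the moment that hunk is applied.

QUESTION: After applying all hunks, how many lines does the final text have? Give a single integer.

Answer: 8

Derivation:
Hunk 1: at line 3 remove [xwc] add [jvpt,ent,awsn] -> 8 lines: srayw swxsw fmizg jvpt ent awsn pzm tzrpw
Hunk 2: at line 3 remove [ent,awsn] add [xksx,zue,ssohe] -> 9 lines: srayw swxsw fmizg jvpt xksx zue ssohe pzm tzrpw
Hunk 3: at line 4 remove [zue,ssohe] add [bgm] -> 8 lines: srayw swxsw fmizg jvpt xksx bgm pzm tzrpw
Final line count: 8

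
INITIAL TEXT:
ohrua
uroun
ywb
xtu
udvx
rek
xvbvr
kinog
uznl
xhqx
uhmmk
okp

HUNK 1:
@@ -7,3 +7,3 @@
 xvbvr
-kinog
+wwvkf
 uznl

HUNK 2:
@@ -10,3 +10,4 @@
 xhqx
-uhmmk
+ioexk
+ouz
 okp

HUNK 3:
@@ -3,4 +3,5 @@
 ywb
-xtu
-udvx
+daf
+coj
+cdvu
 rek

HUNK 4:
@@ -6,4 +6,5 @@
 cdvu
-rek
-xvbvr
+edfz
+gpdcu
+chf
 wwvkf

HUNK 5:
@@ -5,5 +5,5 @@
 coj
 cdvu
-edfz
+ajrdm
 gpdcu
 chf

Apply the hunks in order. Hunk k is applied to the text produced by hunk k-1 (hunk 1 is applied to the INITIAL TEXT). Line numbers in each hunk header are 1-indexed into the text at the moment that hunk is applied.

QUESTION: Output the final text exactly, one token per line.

Answer: ohrua
uroun
ywb
daf
coj
cdvu
ajrdm
gpdcu
chf
wwvkf
uznl
xhqx
ioexk
ouz
okp

Derivation:
Hunk 1: at line 7 remove [kinog] add [wwvkf] -> 12 lines: ohrua uroun ywb xtu udvx rek xvbvr wwvkf uznl xhqx uhmmk okp
Hunk 2: at line 10 remove [uhmmk] add [ioexk,ouz] -> 13 lines: ohrua uroun ywb xtu udvx rek xvbvr wwvkf uznl xhqx ioexk ouz okp
Hunk 3: at line 3 remove [xtu,udvx] add [daf,coj,cdvu] -> 14 lines: ohrua uroun ywb daf coj cdvu rek xvbvr wwvkf uznl xhqx ioexk ouz okp
Hunk 4: at line 6 remove [rek,xvbvr] add [edfz,gpdcu,chf] -> 15 lines: ohrua uroun ywb daf coj cdvu edfz gpdcu chf wwvkf uznl xhqx ioexk ouz okp
Hunk 5: at line 5 remove [edfz] add [ajrdm] -> 15 lines: ohrua uroun ywb daf coj cdvu ajrdm gpdcu chf wwvkf uznl xhqx ioexk ouz okp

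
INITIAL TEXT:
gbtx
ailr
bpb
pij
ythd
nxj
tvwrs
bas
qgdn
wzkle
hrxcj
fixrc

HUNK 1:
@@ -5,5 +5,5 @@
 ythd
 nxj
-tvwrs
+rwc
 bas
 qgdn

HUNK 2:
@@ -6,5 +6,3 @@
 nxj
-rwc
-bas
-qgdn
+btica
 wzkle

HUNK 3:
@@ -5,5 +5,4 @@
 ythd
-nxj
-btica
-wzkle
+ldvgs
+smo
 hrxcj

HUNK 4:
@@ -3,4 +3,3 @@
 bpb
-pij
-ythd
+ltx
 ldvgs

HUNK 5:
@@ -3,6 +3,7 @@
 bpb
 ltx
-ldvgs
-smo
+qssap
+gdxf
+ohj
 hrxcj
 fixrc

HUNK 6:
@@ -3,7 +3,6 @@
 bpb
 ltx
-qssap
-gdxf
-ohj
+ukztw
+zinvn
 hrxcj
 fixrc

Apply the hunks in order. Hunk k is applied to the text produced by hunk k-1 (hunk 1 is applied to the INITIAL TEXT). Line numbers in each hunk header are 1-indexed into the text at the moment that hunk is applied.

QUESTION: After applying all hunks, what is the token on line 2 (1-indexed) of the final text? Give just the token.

Answer: ailr

Derivation:
Hunk 1: at line 5 remove [tvwrs] add [rwc] -> 12 lines: gbtx ailr bpb pij ythd nxj rwc bas qgdn wzkle hrxcj fixrc
Hunk 2: at line 6 remove [rwc,bas,qgdn] add [btica] -> 10 lines: gbtx ailr bpb pij ythd nxj btica wzkle hrxcj fixrc
Hunk 3: at line 5 remove [nxj,btica,wzkle] add [ldvgs,smo] -> 9 lines: gbtx ailr bpb pij ythd ldvgs smo hrxcj fixrc
Hunk 4: at line 3 remove [pij,ythd] add [ltx] -> 8 lines: gbtx ailr bpb ltx ldvgs smo hrxcj fixrc
Hunk 5: at line 3 remove [ldvgs,smo] add [qssap,gdxf,ohj] -> 9 lines: gbtx ailr bpb ltx qssap gdxf ohj hrxcj fixrc
Hunk 6: at line 3 remove [qssap,gdxf,ohj] add [ukztw,zinvn] -> 8 lines: gbtx ailr bpb ltx ukztw zinvn hrxcj fixrc
Final line 2: ailr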